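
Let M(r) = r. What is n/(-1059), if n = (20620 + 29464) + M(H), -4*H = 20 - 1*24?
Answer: -16695/353 ≈ -47.295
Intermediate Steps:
H = 1 (H = -(20 - 1*24)/4 = -(20 - 24)/4 = -¼*(-4) = 1)
n = 50085 (n = (20620 + 29464) + 1 = 50084 + 1 = 50085)
n/(-1059) = 50085/(-1059) = 50085*(-1/1059) = -16695/353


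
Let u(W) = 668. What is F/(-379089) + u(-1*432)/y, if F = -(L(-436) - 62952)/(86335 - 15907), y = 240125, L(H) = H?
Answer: 4454840914489/1602743133022875 ≈ 0.0027795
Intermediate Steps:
F = 15847/17607 (F = -(-436 - 62952)/(86335 - 15907) = -(-63388)/70428 = -1*(-15847/17607) = 15847/17607 ≈ 0.90004)
F/(-379089) + u(-1*432)/y = (15847/17607)/(-379089) + 668/240125 = (15847/17607)*(-1/379089) + 668*(1/240125) = -15847/6674620023 + 668/240125 = 4454840914489/1602743133022875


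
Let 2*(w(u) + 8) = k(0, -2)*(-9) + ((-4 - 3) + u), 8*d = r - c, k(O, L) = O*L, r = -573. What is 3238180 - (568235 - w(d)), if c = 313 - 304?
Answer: 21359177/8 ≈ 2.6699e+6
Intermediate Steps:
k(O, L) = L*O
c = 9
d = -291/4 (d = (-573 - 1*9)/8 = (-573 - 9)/8 = (⅛)*(-582) = -291/4 ≈ -72.750)
w(u) = -23/2 + u/2 (w(u) = -8 + (-2*0*(-9) + ((-4 - 3) + u))/2 = -8 + (0*(-9) + (-7 + u))/2 = -8 + (0 + (-7 + u))/2 = -8 + (-7 + u)/2 = -8 + (-7/2 + u/2) = -23/2 + u/2)
3238180 - (568235 - w(d)) = 3238180 - (568235 - (-23/2 + (½)*(-291/4))) = 3238180 - (568235 - (-23/2 - 291/8)) = 3238180 - (568235 - 1*(-383/8)) = 3238180 - (568235 + 383/8) = 3238180 - 1*4546263/8 = 3238180 - 4546263/8 = 21359177/8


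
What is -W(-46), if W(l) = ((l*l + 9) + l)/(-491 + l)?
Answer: 693/179 ≈ 3.8715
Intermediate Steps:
W(l) = (9 + l + l²)/(-491 + l) (W(l) = ((l² + 9) + l)/(-491 + l) = ((9 + l²) + l)/(-491 + l) = (9 + l + l²)/(-491 + l))
-W(-46) = -(9 - 46 + (-46)²)/(-491 - 46) = -(9 - 46 + 2116)/(-537) = -(-1)*2079/537 = -1*(-693/179) = 693/179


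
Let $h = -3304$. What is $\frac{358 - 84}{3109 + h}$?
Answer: $- \frac{274}{195} \approx -1.4051$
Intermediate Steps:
$\frac{358 - 84}{3109 + h} = \frac{358 - 84}{3109 - 3304} = \frac{274}{-195} = 274 \left(- \frac{1}{195}\right) = - \frac{274}{195}$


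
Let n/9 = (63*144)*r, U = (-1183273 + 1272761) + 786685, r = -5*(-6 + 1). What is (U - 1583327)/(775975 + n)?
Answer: -707154/2817175 ≈ -0.25102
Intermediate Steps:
r = 25 (r = -5*(-5) = 25)
U = 876173 (U = 89488 + 786685 = 876173)
n = 2041200 (n = 9*((63*144)*25) = 9*(9072*25) = 9*226800 = 2041200)
(U - 1583327)/(775975 + n) = (876173 - 1583327)/(775975 + 2041200) = -707154/2817175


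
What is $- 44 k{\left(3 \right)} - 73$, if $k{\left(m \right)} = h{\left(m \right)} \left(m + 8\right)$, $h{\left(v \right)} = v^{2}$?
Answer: $-4429$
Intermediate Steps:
$k{\left(m \right)} = m^{2} \left(8 + m\right)$ ($k{\left(m \right)} = m^{2} \left(m + 8\right) = m^{2} \left(8 + m\right)$)
$- 44 k{\left(3 \right)} - 73 = - 44 \cdot 3^{2} \left(8 + 3\right) - 73 = - 44 \cdot 9 \cdot 11 - 73 = \left(-44\right) 99 - 73 = -4356 - 73 = -4429$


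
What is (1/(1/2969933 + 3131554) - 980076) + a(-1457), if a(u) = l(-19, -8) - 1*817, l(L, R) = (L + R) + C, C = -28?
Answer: -9123312333838827151/9300505565883 ≈ -9.8095e+5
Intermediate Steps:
l(L, R) = -28 + L + R (l(L, R) = (L + R) - 28 = -28 + L + R)
a(u) = -872 (a(u) = (-28 - 19 - 8) - 1*817 = -55 - 817 = -872)
(1/(1/2969933 + 3131554) - 980076) + a(-1457) = (1/(1/2969933 + 3131554) - 980076) - 872 = (1/(9300505565883/2969933) - 980076) - 872 = (2969933/9300505565883 - 980076) - 872 = -9115202292985377175/9300505565883 - 872 = -9123312333838827151/9300505565883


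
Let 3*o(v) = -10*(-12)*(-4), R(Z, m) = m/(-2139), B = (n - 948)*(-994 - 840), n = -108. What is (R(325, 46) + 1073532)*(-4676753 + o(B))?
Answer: -155645285650254/31 ≈ -5.0208e+12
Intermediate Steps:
B = 1936704 (B = (-108 - 948)*(-994 - 840) = -1056*(-1834) = 1936704)
R(Z, m) = -m/2139 (R(Z, m) = m*(-1/2139) = -m/2139)
o(v) = -160 (o(v) = (-10*(-12)*(-4))/3 = (120*(-4))/3 = (⅓)*(-480) = -160)
(R(325, 46) + 1073532)*(-4676753 + o(B)) = (-1/2139*46 + 1073532)*(-4676753 - 160) = (-2/93 + 1073532)*(-4676913) = (99838474/93)*(-4676913) = -155645285650254/31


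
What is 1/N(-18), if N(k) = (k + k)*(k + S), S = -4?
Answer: 1/792 ≈ 0.0012626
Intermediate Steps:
N(k) = 2*k*(-4 + k) (N(k) = (k + k)*(k - 4) = (2*k)*(-4 + k) = 2*k*(-4 + k))
1/N(-18) = 1/(2*(-18)*(-4 - 18)) = 1/(2*(-18)*(-22)) = 1/792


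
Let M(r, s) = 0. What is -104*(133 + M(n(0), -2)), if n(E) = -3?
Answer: -13832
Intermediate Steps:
-104*(133 + M(n(0), -2)) = -104*(133 + 0) = -104*133 = -13832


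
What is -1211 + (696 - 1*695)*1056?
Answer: -155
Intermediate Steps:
-1211 + (696 - 1*695)*1056 = -1211 + (696 - 695)*1056 = -1211 + 1*1056 = -1211 + 1056 = -155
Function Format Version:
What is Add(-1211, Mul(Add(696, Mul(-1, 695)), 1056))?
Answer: -155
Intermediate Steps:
Add(-1211, Mul(Add(696, Mul(-1, 695)), 1056)) = Add(-1211, Mul(Add(696, -695), 1056)) = Add(-1211, Mul(1, 1056)) = Add(-1211, 1056) = -155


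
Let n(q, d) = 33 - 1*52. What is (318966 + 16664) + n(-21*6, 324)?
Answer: 335611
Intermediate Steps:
n(q, d) = -19 (n(q, d) = 33 - 52 = -19)
(318966 + 16664) + n(-21*6, 324) = (318966 + 16664) - 19 = 335630 - 19 = 335611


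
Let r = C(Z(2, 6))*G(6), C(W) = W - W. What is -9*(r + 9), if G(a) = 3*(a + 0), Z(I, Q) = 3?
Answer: -81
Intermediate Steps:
G(a) = 3*a
C(W) = 0
r = 0 (r = 0*(3*6) = 0*18 = 0)
-9*(r + 9) = -9*(0 + 9) = -9*9 = -81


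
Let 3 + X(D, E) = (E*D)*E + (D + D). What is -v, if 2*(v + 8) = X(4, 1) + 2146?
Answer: -2139/2 ≈ -1069.5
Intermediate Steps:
X(D, E) = -3 + 2*D + D*E² (X(D, E) = -3 + ((E*D)*E + (D + D)) = -3 + ((D*E)*E + 2*D) = -3 + (D*E² + 2*D) = -3 + (2*D + D*E²) = -3 + 2*D + D*E²)
v = 2139/2 (v = -8 + ((-3 + 2*4 + 4*1²) + 2146)/2 = -8 + ((-3 + 8 + 4*1) + 2146)/2 = -8 + ((-3 + 8 + 4) + 2146)/2 = -8 + (9 + 2146)/2 = -8 + (½)*2155 = -8 + 2155/2 = 2139/2 ≈ 1069.5)
-v = -1*2139/2 = -2139/2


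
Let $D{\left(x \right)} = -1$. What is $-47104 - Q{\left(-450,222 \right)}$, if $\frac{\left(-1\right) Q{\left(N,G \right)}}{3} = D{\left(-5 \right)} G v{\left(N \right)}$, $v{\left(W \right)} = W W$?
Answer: $-134912104$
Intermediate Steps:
$v{\left(W \right)} = W^{2}$
$Q{\left(N,G \right)} = 3 G N^{2}$ ($Q{\left(N,G \right)} = - 3 - G N^{2} = - 3 \left(- G N^{2}\right) = 3 G N^{2}$)
$-47104 - Q{\left(-450,222 \right)} = -47104 - 3 \cdot 222 \left(-450\right)^{2} = -47104 - 3 \cdot 222 \cdot 202500 = -47104 - 134865000 = -134912104$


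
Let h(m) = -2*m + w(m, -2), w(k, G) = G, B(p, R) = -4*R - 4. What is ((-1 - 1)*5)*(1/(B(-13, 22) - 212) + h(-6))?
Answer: -15195/152 ≈ -99.967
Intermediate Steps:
B(p, R) = -4 - 4*R
h(m) = -2 - 2*m (h(m) = -2*m - 2 = -2 - 2*m)
((-1 - 1)*5)*(1/(B(-13, 22) - 212) + h(-6)) = ((-1 - 1)*5)*(1/((-4 - 4*22) - 212) + (-2 - 2*(-6))) = (-2*5)*(1/((-4 - 88) - 212) + (-2 + 12)) = -10*(1/(-92 - 212) + 10) = -10*(1/(-304) + 10) = -10*(-1/304 + 10) = -10*3039/304 = -15195/152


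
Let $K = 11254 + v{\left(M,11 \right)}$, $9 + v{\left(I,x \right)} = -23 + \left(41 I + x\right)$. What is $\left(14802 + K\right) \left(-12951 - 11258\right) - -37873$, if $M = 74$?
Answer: $-703693548$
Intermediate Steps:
$v{\left(I,x \right)} = -32 + x + 41 I$ ($v{\left(I,x \right)} = -9 - \left(23 - x - 41 I\right) = -9 + \left(-23 + x + 41 I\right) = -32 + x + 41 I$)
$K = 14267$ ($K = 11254 + \left(-32 + 11 + 41 \cdot 74\right) = 11254 + \left(-32 + 11 + 3034\right) = 11254 + 3013 = 14267$)
$\left(14802 + K\right) \left(-12951 - 11258\right) - -37873 = \left(14802 + 14267\right) \left(-12951 - 11258\right) - -37873 = 29069 \left(-24209\right) + 37873 = -703731421 + 37873 = -703693548$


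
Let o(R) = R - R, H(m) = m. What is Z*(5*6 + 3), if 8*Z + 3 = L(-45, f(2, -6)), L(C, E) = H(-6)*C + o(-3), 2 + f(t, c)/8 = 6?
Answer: 8811/8 ≈ 1101.4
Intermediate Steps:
o(R) = 0
f(t, c) = 32 (f(t, c) = -16 + 8*6 = -16 + 48 = 32)
L(C, E) = -6*C (L(C, E) = -6*C + 0 = -6*C)
Z = 267/8 (Z = -3/8 + (-6*(-45))/8 = -3/8 + (1/8)*270 = -3/8 + 135/4 = 267/8 ≈ 33.375)
Z*(5*6 + 3) = 267*(5*6 + 3)/8 = 267*(30 + 3)/8 = (267/8)*33 = 8811/8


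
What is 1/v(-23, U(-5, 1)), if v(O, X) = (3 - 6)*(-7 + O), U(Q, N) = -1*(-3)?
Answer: 1/90 ≈ 0.011111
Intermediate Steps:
U(Q, N) = 3
v(O, X) = 21 - 3*O (v(O, X) = -3*(-7 + O) = 21 - 3*O)
1/v(-23, U(-5, 1)) = 1/(21 - 3*(-23)) = 1/(21 + 69) = 1/90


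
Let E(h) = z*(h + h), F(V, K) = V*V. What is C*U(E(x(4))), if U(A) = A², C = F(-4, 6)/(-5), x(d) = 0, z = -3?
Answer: 0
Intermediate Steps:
F(V, K) = V²
E(h) = -6*h (E(h) = -3*(h + h) = -6*h)
C = -16/5 (C = (-4)²/(-5) = 16*(-⅕) = -16/5 ≈ -3.2000)
C*U(E(x(4))) = -16*(-6*0)²/5 = -16/5*0² = -16/5*0 = 0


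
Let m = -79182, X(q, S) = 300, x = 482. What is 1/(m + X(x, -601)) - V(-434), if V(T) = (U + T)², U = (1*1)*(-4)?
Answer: -15133038409/78882 ≈ -1.9184e+5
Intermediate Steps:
U = -4 (U = 1*(-4) = -4)
V(T) = (-4 + T)²
1/(m + X(x, -601)) - V(-434) = 1/(-79182 + 300) - (-4 - 434)² = 1/(-78882) - 1*(-438)² = -1/78882 - 1*191844 = -1/78882 - 191844 = -15133038409/78882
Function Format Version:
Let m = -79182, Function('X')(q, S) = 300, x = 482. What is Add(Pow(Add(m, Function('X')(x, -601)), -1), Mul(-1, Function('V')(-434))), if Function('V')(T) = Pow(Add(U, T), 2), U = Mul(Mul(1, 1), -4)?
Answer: Rational(-15133038409, 78882) ≈ -1.9184e+5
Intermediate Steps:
U = -4 (U = Mul(1, -4) = -4)
Function('V')(T) = Pow(Add(-4, T), 2)
Add(Pow(Add(m, Function('X')(x, -601)), -1), Mul(-1, Function('V')(-434))) = Add(Pow(Add(-79182, 300), -1), Mul(-1, Pow(Add(-4, -434), 2))) = Add(Pow(-78882, -1), Mul(-1, Pow(-438, 2))) = Add(Rational(-1, 78882), Mul(-1, 191844)) = Add(Rational(-1, 78882), -191844) = Rational(-15133038409, 78882)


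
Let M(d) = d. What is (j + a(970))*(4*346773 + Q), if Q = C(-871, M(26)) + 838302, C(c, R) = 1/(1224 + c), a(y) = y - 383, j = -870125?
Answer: -683077821603654/353 ≈ -1.9351e+12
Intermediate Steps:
a(y) = -383 + y
Q = 295920607/353 (Q = 1/(1224 - 871) + 838302 = 1/353 + 838302 = 295920607/353 ≈ 8.3830e+5)
(j + a(970))*(4*346773 + Q) = (-870125 + (-383 + 970))*(4*346773 + 295920607/353) = (-870125 + 587)*(1387092 + 295920607/353) = -869538*785564083/353 = -683077821603654/353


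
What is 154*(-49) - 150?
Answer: -7696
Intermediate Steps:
154*(-49) - 150 = -7546 - 150 = -7696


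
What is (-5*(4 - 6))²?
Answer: 100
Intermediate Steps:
(-5*(4 - 6))² = (-5*(-2))² = 10² = 100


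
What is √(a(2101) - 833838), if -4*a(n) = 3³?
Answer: I*√3335379/2 ≈ 913.15*I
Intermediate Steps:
a(n) = -27/4 (a(n) = -¼*3³ = -¼*27 = -27/4)
√(a(2101) - 833838) = √(-27/4 - 833838) = √(-3335379/4) = I*√3335379/2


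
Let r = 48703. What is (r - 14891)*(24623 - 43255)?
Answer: -629985184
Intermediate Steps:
(r - 14891)*(24623 - 43255) = (48703 - 14891)*(24623 - 43255) = 33812*(-18632) = -629985184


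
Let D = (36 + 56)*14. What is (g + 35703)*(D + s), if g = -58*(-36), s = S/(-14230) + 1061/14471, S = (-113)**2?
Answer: 10016817416813961/205922330 ≈ 4.8644e+7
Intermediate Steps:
S = 12769
s = -169682169/205922330 (s = 12769/(-14230) + 1061/14471 = 12769*(-1/14230) + 1061*(1/14471) = -12769/14230 + 1061/14471 = -169682169/205922330 ≈ -0.82401)
g = 2088
D = 1288 (D = 92*14 = 1288)
(g + 35703)*(D + s) = (2088 + 35703)*(1288 - 169682169/205922330) = 37791*(265058278871/205922330) = 10016817416813961/205922330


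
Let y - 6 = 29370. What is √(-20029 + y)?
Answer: √9347 ≈ 96.680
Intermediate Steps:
y = 29376 (y = 6 + 29370 = 29376)
√(-20029 + y) = √(-20029 + 29376) = √9347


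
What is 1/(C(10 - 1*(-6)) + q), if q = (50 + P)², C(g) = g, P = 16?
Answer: 1/4372 ≈ 0.00022873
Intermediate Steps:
q = 4356 (q = (50 + 16)² = 66² = 4356)
1/(C(10 - 1*(-6)) + q) = 1/((10 - 1*(-6)) + 4356) = 1/((10 + 6) + 4356) = 1/(16 + 4356) = 1/4372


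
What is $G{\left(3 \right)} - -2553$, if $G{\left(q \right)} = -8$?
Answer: $2545$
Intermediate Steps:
$G{\left(3 \right)} - -2553 = -8 - -2553 = -8 + 2553 = 2545$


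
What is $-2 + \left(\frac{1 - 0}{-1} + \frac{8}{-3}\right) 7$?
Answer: $- \frac{83}{3} \approx -27.667$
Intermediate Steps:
$-2 + \left(\frac{1 - 0}{-1} + \frac{8}{-3}\right) 7 = -2 + \left(\left(1 + 0\right) \left(-1\right) + 8 \left(- \frac{1}{3}\right)\right) 7 = -2 + \left(1 \left(-1\right) - \frac{8}{3}\right) 7 = -2 + \left(-1 - \frac{8}{3}\right) 7 = -2 - \frac{77}{3} = - \frac{83}{3}$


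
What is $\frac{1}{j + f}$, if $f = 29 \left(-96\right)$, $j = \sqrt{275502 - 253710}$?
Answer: $- \frac{29}{80509} - \frac{\sqrt{1362}}{1932216} \approx -0.00037931$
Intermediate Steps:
$j = 4 \sqrt{1362}$ ($j = \sqrt{21792} = 4 \sqrt{1362} \approx 147.62$)
$f = -2784$
$\frac{1}{j + f} = \frac{1}{4 \sqrt{1362} - 2784} = \frac{1}{-2784 + 4 \sqrt{1362}}$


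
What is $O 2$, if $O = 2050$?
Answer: $4100$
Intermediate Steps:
$O 2 = 2050 \cdot 2 = 4100$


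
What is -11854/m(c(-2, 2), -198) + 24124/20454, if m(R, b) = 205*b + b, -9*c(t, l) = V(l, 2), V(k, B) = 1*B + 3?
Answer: 102202619/69523146 ≈ 1.4701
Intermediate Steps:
V(k, B) = 3 + B (V(k, B) = B + 3 = 3 + B)
c(t, l) = -5/9 (c(t, l) = -(3 + 2)/9 = -⅑*5 = -5/9)
m(R, b) = 206*b
-11854/m(c(-2, 2), -198) + 24124/20454 = -11854/(206*(-198)) + 24124/20454 = -11854/(-40788) + 24124*(1/20454) = -11854*(-1/40788) + 12062/10227 = 5927/20394 + 12062/10227 = 102202619/69523146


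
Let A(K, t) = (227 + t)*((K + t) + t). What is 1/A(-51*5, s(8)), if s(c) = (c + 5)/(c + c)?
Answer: -128/7388415 ≈ -1.7324e-5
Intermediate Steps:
s(c) = (5 + c)/(2*c) (s(c) = (5 + c)/((2*c)) = (5 + c)*(1/(2*c)) = (5 + c)/(2*c))
A(K, t) = (227 + t)*(K + 2*t)
1/A(-51*5, s(8)) = 1/(2*((½)*(5 + 8)/8)² + 227*(-51*5) + 454*((½)*(5 + 8)/8) + (-51*5)*((½)*(5 + 8)/8)) = 1/(2*((½)*(⅛)*13)² + 227*(-255) + 454*((½)*(⅛)*13) - 255*13/(2*8)) = 1/(2*(13/16)² - 57885 + 454*(13/16) - 255*13/16) = 1/(2*(169/256) - 57885 + 2951/8 - 3315/16) = 1/(169/128 - 57885 + 2951/8 - 3315/16) = 1/(-7388415/128) = -128/7388415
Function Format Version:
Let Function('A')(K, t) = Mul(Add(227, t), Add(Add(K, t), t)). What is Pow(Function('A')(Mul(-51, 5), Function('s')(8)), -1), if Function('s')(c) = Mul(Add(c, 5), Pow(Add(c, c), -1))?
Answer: Rational(-128, 7388415) ≈ -1.7324e-5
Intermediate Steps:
Function('s')(c) = Mul(Rational(1, 2), Pow(c, -1), Add(5, c)) (Function('s')(c) = Mul(Add(5, c), Pow(Mul(2, c), -1)) = Mul(Add(5, c), Mul(Rational(1, 2), Pow(c, -1))) = Mul(Rational(1, 2), Pow(c, -1), Add(5, c)))
Function('A')(K, t) = Mul(Add(227, t), Add(K, Mul(2, t)))
Pow(Function('A')(Mul(-51, 5), Function('s')(8)), -1) = Pow(Add(Mul(2, Pow(Mul(Rational(1, 2), Pow(8, -1), Add(5, 8)), 2)), Mul(227, Mul(-51, 5)), Mul(454, Mul(Rational(1, 2), Pow(8, -1), Add(5, 8))), Mul(Mul(-51, 5), Mul(Rational(1, 2), Pow(8, -1), Add(5, 8)))), -1) = Pow(Add(Mul(2, Pow(Mul(Rational(1, 2), Rational(1, 8), 13), 2)), Mul(227, -255), Mul(454, Mul(Rational(1, 2), Rational(1, 8), 13)), Mul(-255, Mul(Rational(1, 2), Rational(1, 8), 13))), -1) = Pow(Add(Mul(2, Pow(Rational(13, 16), 2)), -57885, Mul(454, Rational(13, 16)), Mul(-255, Rational(13, 16))), -1) = Pow(Add(Mul(2, Rational(169, 256)), -57885, Rational(2951, 8), Rational(-3315, 16)), -1) = Pow(Add(Rational(169, 128), -57885, Rational(2951, 8), Rational(-3315, 16)), -1) = Pow(Rational(-7388415, 128), -1) = Rational(-128, 7388415)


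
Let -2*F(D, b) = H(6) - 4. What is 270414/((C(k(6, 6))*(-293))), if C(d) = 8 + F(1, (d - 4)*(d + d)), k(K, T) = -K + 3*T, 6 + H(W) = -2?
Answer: -135207/2051 ≈ -65.922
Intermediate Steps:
H(W) = -8 (H(W) = -6 - 2 = -8)
F(D, b) = 6 (F(D, b) = -(-8 - 4)/2 = -1/2*(-12) = 6)
C(d) = 14 (C(d) = 8 + 6 = 14)
270414/((C(k(6, 6))*(-293))) = 270414/((14*(-293))) = 270414/(-4102) = 270414*(-1/4102) = -135207/2051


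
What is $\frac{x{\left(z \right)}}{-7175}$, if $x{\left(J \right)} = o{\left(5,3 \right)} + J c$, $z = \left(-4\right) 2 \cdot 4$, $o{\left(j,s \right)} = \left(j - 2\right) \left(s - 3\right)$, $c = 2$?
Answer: $\frac{64}{7175} \approx 0.0089199$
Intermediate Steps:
$o{\left(j,s \right)} = \left(-3 + s\right) \left(-2 + j\right)$ ($o{\left(j,s \right)} = \left(-2 + j\right) \left(-3 + s\right) = \left(-3 + s\right) \left(-2 + j\right)$)
$z = -32$ ($z = \left(-8\right) 4 = -32$)
$x{\left(J \right)} = 2 J$ ($x{\left(J \right)} = \left(6 - 15 - 6 + 5 \cdot 3\right) + J 2 = \left(6 - 15 - 6 + 15\right) + 2 J = 0 + 2 J = 2 J$)
$\frac{x{\left(z \right)}}{-7175} = \frac{2 \left(-32\right)}{-7175} = \left(-64\right) \left(- \frac{1}{7175}\right) = \frac{64}{7175}$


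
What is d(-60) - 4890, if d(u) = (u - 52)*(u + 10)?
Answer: 710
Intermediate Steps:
d(u) = (-52 + u)*(10 + u)
d(-60) - 4890 = (-520 + (-60)² - 42*(-60)) - 4890 = (-520 + 3600 + 2520) - 4890 = 5600 - 4890 = 710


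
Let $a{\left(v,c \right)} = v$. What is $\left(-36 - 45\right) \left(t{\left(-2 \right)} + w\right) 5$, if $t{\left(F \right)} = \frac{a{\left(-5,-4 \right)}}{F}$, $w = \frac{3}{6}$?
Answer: $-1215$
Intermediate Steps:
$w = \frac{1}{2}$ ($w = 3 \cdot \frac{1}{6} = \frac{1}{2} \approx 0.5$)
$t{\left(F \right)} = - \frac{5}{F}$
$\left(-36 - 45\right) \left(t{\left(-2 \right)} + w\right) 5 = \left(-36 - 45\right) \left(- \frac{5}{-2} + \frac{1}{2}\right) 5 = - 81 \left(\left(-5\right) \left(- \frac{1}{2}\right) + \frac{1}{2}\right) 5 = - 81 \left(\frac{5}{2} + \frac{1}{2}\right) 5 = - 81 \cdot 3 \cdot 5 = \left(-81\right) 15 = -1215$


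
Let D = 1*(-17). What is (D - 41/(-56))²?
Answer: 829921/3136 ≈ 264.64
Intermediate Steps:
D = -17
(D - 41/(-56))² = (-17 - 41/(-56))² = (-17 - 41*(-1/56))² = (-17 + 41/56)² = (-911/56)² = 829921/3136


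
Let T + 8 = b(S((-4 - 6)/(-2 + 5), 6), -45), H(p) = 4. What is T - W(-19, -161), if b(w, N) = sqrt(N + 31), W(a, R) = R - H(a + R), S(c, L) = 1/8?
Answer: 157 + I*sqrt(14) ≈ 157.0 + 3.7417*I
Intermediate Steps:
S(c, L) = 1/8
W(a, R) = -4 + R (W(a, R) = R - 1*4 = R - 4 = -4 + R)
b(w, N) = sqrt(31 + N)
T = -8 + I*sqrt(14) (T = -8 + sqrt(31 - 45) = -8 + sqrt(-14) = -8 + I*sqrt(14) ≈ -8.0 + 3.7417*I)
T - W(-19, -161) = (-8 + I*sqrt(14)) - (-4 - 161) = (-8 + I*sqrt(14)) - 1*(-165) = (-8 + I*sqrt(14)) + 165 = 157 + I*sqrt(14)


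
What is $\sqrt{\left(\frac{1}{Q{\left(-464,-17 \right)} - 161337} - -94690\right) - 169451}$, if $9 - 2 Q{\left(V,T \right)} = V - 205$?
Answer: $\frac{i \sqrt{1937831735376042}}{160998} \approx 273.42 i$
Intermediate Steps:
$Q{\left(V,T \right)} = 107 - \frac{V}{2}$ ($Q{\left(V,T \right)} = \frac{9}{2} - \frac{V - 205}{2} = \frac{9}{2} - \frac{-205 + V}{2} = \frac{9}{2} - \left(- \frac{205}{2} + \frac{V}{2}\right) = 107 - \frac{V}{2}$)
$\sqrt{\left(\frac{1}{Q{\left(-464,-17 \right)} - 161337} - -94690\right) - 169451} = \sqrt{\left(\frac{1}{\left(107 - -232\right) - 161337} - -94690\right) - 169451} = \sqrt{\left(\frac{1}{\left(107 + 232\right) - 161337} + 94690\right) - 169451} = \sqrt{\left(\frac{1}{339 - 161337} + 94690\right) - 169451} = \sqrt{\left(\frac{1}{-160998} + 94690\right) - 169451} = \sqrt{\left(- \frac{1}{160998} + 94690\right) - 169451} = \sqrt{\frac{15244900619}{160998} - 169451} = \sqrt{- \frac{12036371479}{160998}} = \frac{i \sqrt{1937831735376042}}{160998}$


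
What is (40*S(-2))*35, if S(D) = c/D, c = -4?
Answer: 2800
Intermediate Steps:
S(D) = -4/D
(40*S(-2))*35 = (40*(-4/(-2)))*35 = (40*(-4*(-1/2)))*35 = (40*2)*35 = 80*35 = 2800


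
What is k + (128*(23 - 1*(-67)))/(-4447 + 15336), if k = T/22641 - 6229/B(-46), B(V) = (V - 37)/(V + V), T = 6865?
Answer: -141255099134417/20462641467 ≈ -6903.1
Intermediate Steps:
B(V) = (-37 + V)/(2*V) (B(V) = (-37 + V)/((2*V)) = (-37 + V)*(1/(2*V)) = (-37 + V)/(2*V))
k = -12974262793/1879203 (k = 6865/22641 - 6229*(-92/(-37 - 46)) = 6865*(1/22641) - 6229/((1/2)*(-1/46)*(-83)) = 6865/22641 - 6229/83/92 = 6865/22641 - 6229*92/83 = 6865/22641 - 573068/83 = -12974262793/1879203 ≈ -6904.1)
k + (128*(23 - 1*(-67)))/(-4447 + 15336) = -12974262793/1879203 + (128*(23 - 1*(-67)))/(-4447 + 15336) = -12974262793/1879203 + (128*(23 + 67))/10889 = -12974262793/1879203 + (128*90)*(1/10889) = -12974262793/1879203 + 11520*(1/10889) = -12974262793/1879203 + 11520/10889 = -141255099134417/20462641467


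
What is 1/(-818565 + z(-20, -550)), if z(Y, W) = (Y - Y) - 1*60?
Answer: -1/818625 ≈ -1.2216e-6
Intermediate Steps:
z(Y, W) = -60 (z(Y, W) = 0 - 60 = -60)
1/(-818565 + z(-20, -550)) = 1/(-818565 - 60) = 1/(-818625) = -1/818625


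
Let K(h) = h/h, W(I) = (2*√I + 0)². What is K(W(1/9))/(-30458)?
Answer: -1/30458 ≈ -3.2832e-5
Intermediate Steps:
W(I) = 4*I (W(I) = (2*√I)² = 4*I)
K(h) = 1
K(W(1/9))/(-30458) = 1/(-30458) = 1*(-1/30458) = -1/30458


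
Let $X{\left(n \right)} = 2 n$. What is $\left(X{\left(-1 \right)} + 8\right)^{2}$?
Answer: $36$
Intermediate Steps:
$\left(X{\left(-1 \right)} + 8\right)^{2} = \left(2 \left(-1\right) + 8\right)^{2} = \left(-2 + 8\right)^{2} = 6^{2} = 36$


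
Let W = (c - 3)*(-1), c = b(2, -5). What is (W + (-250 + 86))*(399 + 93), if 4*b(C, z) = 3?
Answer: -79581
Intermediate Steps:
b(C, z) = 3/4 (b(C, z) = (1/4)*3 = 3/4)
c = 3/4 ≈ 0.75000
W = 9/4 (W = (3/4 - 3)*(-1) = -9/4*(-1) = 9/4 ≈ 2.2500)
(W + (-250 + 86))*(399 + 93) = (9/4 + (-250 + 86))*(399 + 93) = (9/4 - 164)*492 = -647/4*492 = -79581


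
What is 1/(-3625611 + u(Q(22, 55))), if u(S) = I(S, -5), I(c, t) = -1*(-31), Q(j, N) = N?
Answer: -1/3625580 ≈ -2.7582e-7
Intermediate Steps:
I(c, t) = 31
u(S) = 31
1/(-3625611 + u(Q(22, 55))) = 1/(-3625611 + 31) = 1/(-3625580) = -1/3625580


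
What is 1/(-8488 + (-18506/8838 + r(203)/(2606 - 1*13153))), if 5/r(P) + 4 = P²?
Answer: -128029959171/1086986376995998 ≈ -0.00011778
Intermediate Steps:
r(P) = 5/(-4 + P²)
1/(-8488 + (-18506/8838 + r(203)/(2606 - 1*13153))) = 1/(-8488 + (-18506/8838 + (5/(-4 + 203²))/(2606 - 1*13153))) = 1/(-8488 + (-18506*1/8838 + (5/(-4 + 41209))/(2606 - 13153))) = 1/(-8488 + (-9253/4419 + (5/41205)/(-10547))) = 1/(-8488 + (-9253/4419 + (5*(1/41205))*(-1/10547))) = 1/(-8488 + (-9253/4419 + (1/8241)*(-1/10547))) = 1/(-8488 + (-9253/4419 - 1/86917827)) = 1/(-8488 - 268083552550/128029959171) = 1/(-1086986376995998/128029959171) = -128029959171/1086986376995998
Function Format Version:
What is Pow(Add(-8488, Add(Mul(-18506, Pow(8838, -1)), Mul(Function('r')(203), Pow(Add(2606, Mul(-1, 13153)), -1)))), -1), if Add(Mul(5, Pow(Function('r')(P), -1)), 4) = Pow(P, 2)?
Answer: Rational(-128029959171, 1086986376995998) ≈ -0.00011778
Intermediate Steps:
Function('r')(P) = Mul(5, Pow(Add(-4, Pow(P, 2)), -1))
Pow(Add(-8488, Add(Mul(-18506, Pow(8838, -1)), Mul(Function('r')(203), Pow(Add(2606, Mul(-1, 13153)), -1)))), -1) = Pow(Add(-8488, Add(Mul(-18506, Pow(8838, -1)), Mul(Mul(5, Pow(Add(-4, Pow(203, 2)), -1)), Pow(Add(2606, Mul(-1, 13153)), -1)))), -1) = Pow(Add(-8488, Add(Mul(-18506, Rational(1, 8838)), Mul(Mul(5, Pow(Add(-4, 41209), -1)), Pow(Add(2606, -13153), -1)))), -1) = Pow(Add(-8488, Add(Rational(-9253, 4419), Mul(Mul(5, Pow(41205, -1)), Pow(-10547, -1)))), -1) = Pow(Add(-8488, Add(Rational(-9253, 4419), Mul(Mul(5, Rational(1, 41205)), Rational(-1, 10547)))), -1) = Pow(Add(-8488, Add(Rational(-9253, 4419), Mul(Rational(1, 8241), Rational(-1, 10547)))), -1) = Pow(Add(-8488, Add(Rational(-9253, 4419), Rational(-1, 86917827))), -1) = Pow(Add(-8488, Rational(-268083552550, 128029959171)), -1) = Pow(Rational(-1086986376995998, 128029959171), -1) = Rational(-128029959171, 1086986376995998)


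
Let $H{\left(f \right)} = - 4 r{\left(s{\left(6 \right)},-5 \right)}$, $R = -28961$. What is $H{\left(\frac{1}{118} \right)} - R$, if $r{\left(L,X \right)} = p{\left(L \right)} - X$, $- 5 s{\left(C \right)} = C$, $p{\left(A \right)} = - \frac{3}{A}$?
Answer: $28931$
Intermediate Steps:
$s{\left(C \right)} = - \frac{C}{5}$
$r{\left(L,X \right)} = - X - \frac{3}{L}$ ($r{\left(L,X \right)} = - \frac{3}{L} - X = - X - \frac{3}{L}$)
$H{\left(f \right)} = -30$ ($H{\left(f \right)} = - 4 \left(\left(-1\right) \left(-5\right) - \frac{3}{\left(- \frac{1}{5}\right) 6}\right) = - 4 \left(5 - \frac{3}{- \frac{6}{5}}\right) = - 4 \left(5 - - \frac{5}{2}\right) = - 4 \left(5 + \frac{5}{2}\right) = \left(-4\right) \frac{15}{2} = -30$)
$H{\left(\frac{1}{118} \right)} - R = -30 - -28961 = -30 + 28961 = 28931$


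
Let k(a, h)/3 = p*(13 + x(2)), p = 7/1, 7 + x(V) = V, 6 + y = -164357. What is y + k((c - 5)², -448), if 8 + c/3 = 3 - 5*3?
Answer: -164195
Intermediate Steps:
y = -164363 (y = -6 - 164357 = -164363)
x(V) = -7 + V
c = -60 (c = -24 + 3*(3 - 5*3) = -24 + 3*(3 - 15) = -24 + 3*(-12) = -24 - 36 = -60)
p = 7 (p = 7*1 = 7)
k(a, h) = 168 (k(a, h) = 3*(7*(13 + (-7 + 2))) = 3*(7*(13 - 5)) = 3*(7*8) = 3*56 = 168)
y + k((c - 5)², -448) = -164363 + 168 = -164195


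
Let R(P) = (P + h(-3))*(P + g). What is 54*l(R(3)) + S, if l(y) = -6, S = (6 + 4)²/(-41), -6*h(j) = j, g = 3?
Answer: -13384/41 ≈ -326.44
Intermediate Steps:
h(j) = -j/6
S = -100/41 (S = 10²*(-1/41) = 100*(-1/41) = -100/41 ≈ -2.4390)
R(P) = (½ + P)*(3 + P) (R(P) = (P - ⅙*(-3))*(P + 3) = (P + ½)*(3 + P) = (½ + P)*(3 + P))
54*l(R(3)) + S = 54*(-6) - 100/41 = -324 - 100/41 = -13384/41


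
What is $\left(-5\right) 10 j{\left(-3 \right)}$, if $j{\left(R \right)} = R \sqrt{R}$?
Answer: $150 i \sqrt{3} \approx 259.81 i$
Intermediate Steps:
$j{\left(R \right)} = R^{\frac{3}{2}}$
$\left(-5\right) 10 j{\left(-3 \right)} = \left(-5\right) 10 \left(-3\right)^{\frac{3}{2}} = - 50 \left(- 3 i \sqrt{3}\right) = 150 i \sqrt{3}$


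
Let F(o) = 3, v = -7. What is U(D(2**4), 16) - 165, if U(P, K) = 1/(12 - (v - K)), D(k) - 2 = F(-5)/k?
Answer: -5774/35 ≈ -164.97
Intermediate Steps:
D(k) = 2 + 3/k
U(P, K) = 1/(19 + K) (U(P, K) = 1/(12 - (-7 - K)) = 1/(12 + (7 + K)) = 1/(19 + K))
U(D(2**4), 16) - 165 = 1/(19 + 16) - 165 = 1/35 - 165 = -5774/35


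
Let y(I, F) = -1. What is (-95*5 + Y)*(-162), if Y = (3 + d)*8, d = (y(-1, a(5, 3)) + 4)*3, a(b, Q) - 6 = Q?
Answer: 61398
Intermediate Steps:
a(b, Q) = 6 + Q
d = 9 (d = (-1 + 4)*3 = 3*3 = 9)
Y = 96 (Y = (3 + 9)*8 = 12*8 = 96)
(-95*5 + Y)*(-162) = (-95*5 + 96)*(-162) = (-475 + 96)*(-162) = -379*(-162) = 61398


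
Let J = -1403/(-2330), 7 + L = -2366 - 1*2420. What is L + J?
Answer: -11166287/2330 ≈ -4792.4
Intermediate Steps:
L = -4793 (L = -7 + (-2366 - 1*2420) = -7 + (-2366 - 2420) = -7 - 4786 = -4793)
J = 1403/2330 (J = -1403*(-1/2330) = 1403/2330 ≈ 0.60215)
L + J = -4793 + 1403/2330 = -11166287/2330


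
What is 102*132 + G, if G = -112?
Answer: 13352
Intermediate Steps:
102*132 + G = 102*132 - 112 = 13464 - 112 = 13352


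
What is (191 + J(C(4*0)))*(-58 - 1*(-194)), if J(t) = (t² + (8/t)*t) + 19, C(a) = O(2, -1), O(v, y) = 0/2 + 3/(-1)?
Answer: 30872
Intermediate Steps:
O(v, y) = -3 (O(v, y) = 0*(½) + 3*(-1) = 0 - 3 = -3)
C(a) = -3
J(t) = 27 + t² (J(t) = (t² + 8) + 19 = (8 + t²) + 19 = 27 + t²)
(191 + J(C(4*0)))*(-58 - 1*(-194)) = (191 + (27 + (-3)²))*(-58 - 1*(-194)) = (191 + (27 + 9))*(-58 + 194) = (191 + 36)*136 = 227*136 = 30872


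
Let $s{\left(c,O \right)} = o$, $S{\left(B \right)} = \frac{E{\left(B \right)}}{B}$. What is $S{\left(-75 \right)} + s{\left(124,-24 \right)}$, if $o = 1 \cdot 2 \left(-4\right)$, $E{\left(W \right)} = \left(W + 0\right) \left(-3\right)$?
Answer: $-11$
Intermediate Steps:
$E{\left(W \right)} = - 3 W$ ($E{\left(W \right)} = W \left(-3\right) = - 3 W$)
$S{\left(B \right)} = -3$ ($S{\left(B \right)} = \frac{\left(-3\right) B}{B} = -3$)
$o = -8$ ($o = 2 \left(-4\right) = -8$)
$s{\left(c,O \right)} = -8$
$S{\left(-75 \right)} + s{\left(124,-24 \right)} = -3 - 8 = -11$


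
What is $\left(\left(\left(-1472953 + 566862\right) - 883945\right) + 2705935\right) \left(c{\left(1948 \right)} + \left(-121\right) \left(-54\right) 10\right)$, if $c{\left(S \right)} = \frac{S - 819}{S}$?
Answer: $\frac{116578783655651}{1948} \approx 5.9845 \cdot 10^{10}$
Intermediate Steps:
$c{\left(S \right)} = \frac{-819 + S}{S}$
$\left(\left(\left(-1472953 + 566862\right) - 883945\right) + 2705935\right) \left(c{\left(1948 \right)} + \left(-121\right) \left(-54\right) 10\right) = \left(\left(\left(-1472953 + 566862\right) - 883945\right) + 2705935\right) \left(\frac{-819 + 1948}{1948} + \left(-121\right) \left(-54\right) 10\right) = \left(\left(-906091 - 883945\right) + 2705935\right) \left(\frac{1}{1948} \cdot 1129 + 6534 \cdot 10\right) = \left(-1790036 + 2705935\right) \left(\frac{1129}{1948} + 65340\right) = 915899 \cdot \frac{127283449}{1948} = \frac{116578783655651}{1948}$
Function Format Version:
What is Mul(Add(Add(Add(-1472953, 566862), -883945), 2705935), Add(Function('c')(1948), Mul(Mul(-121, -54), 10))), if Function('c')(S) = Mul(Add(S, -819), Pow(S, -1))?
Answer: Rational(116578783655651, 1948) ≈ 5.9845e+10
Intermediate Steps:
Function('c')(S) = Mul(Pow(S, -1), Add(-819, S)) (Function('c')(S) = Mul(Add(-819, S), Pow(S, -1)) = Mul(Pow(S, -1), Add(-819, S)))
Mul(Add(Add(Add(-1472953, 566862), -883945), 2705935), Add(Function('c')(1948), Mul(Mul(-121, -54), 10))) = Mul(Add(Add(Add(-1472953, 566862), -883945), 2705935), Add(Mul(Pow(1948, -1), Add(-819, 1948)), Mul(Mul(-121, -54), 10))) = Mul(Add(Add(-906091, -883945), 2705935), Add(Mul(Rational(1, 1948), 1129), Mul(6534, 10))) = Mul(Add(-1790036, 2705935), Add(Rational(1129, 1948), 65340)) = Mul(915899, Rational(127283449, 1948)) = Rational(116578783655651, 1948)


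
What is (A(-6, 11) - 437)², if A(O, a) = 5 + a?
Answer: 177241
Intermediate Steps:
(A(-6, 11) - 437)² = ((5 + 11) - 437)² = (16 - 437)² = (-421)² = 177241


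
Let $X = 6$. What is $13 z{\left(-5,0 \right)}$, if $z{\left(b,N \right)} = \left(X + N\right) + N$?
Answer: $78$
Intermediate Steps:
$z{\left(b,N \right)} = 6 + 2 N$ ($z{\left(b,N \right)} = \left(6 + N\right) + N = 6 + 2 N$)
$13 z{\left(-5,0 \right)} = 13 \left(6 + 2 \cdot 0\right) = 13 \left(6 + 0\right) = 13 \cdot 6 = 78$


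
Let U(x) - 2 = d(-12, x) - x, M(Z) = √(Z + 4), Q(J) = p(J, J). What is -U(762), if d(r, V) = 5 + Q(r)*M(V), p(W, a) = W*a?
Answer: 755 - 144*√766 ≈ -3230.4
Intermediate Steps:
Q(J) = J² (Q(J) = J*J = J²)
M(Z) = √(4 + Z)
d(r, V) = 5 + r²*√(4 + V)
U(x) = 7 - x + 144*√(4 + x) (U(x) = 2 + ((5 + (-12)²*√(4 + x)) - x) = 2 + ((5 + 144*√(4 + x)) - x) = 2 + (5 - x + 144*√(4 + x)) = 7 - x + 144*√(4 + x))
-U(762) = -(7 - 1*762 + 144*√(4 + 762)) = -(7 - 762 + 144*√766) = -(-755 + 144*√766) = 755 - 144*√766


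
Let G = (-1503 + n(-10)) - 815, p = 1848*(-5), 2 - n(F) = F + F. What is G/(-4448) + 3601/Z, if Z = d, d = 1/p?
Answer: -18499921153/556 ≈ -3.3273e+7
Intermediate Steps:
n(F) = 2 - 2*F (n(F) = 2 - (F + F) = 2 - 2*F)
p = -9240
d = -1/9240 (d = 1/(-9240) = -1/9240 ≈ -0.00010823)
G = -2296 (G = (-1503 + (2 - 2*(-10))) - 815 = (-1503 + (2 + 20)) - 815 = (-1503 + 22) - 815 = -1481 - 815 = -2296)
Z = -1/9240 ≈ -0.00010823
G/(-4448) + 3601/Z = -2296/(-4448) + 3601/(-1/9240) = -2296*(-1/4448) + 3601*(-9240) = 287/556 - 33273240 = -18499921153/556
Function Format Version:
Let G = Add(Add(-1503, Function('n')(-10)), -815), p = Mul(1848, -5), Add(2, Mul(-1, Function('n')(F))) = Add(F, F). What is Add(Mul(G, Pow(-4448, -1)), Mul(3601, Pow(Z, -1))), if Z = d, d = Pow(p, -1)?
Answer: Rational(-18499921153, 556) ≈ -3.3273e+7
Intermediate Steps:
Function('n')(F) = Add(2, Mul(-2, F)) (Function('n')(F) = Add(2, Mul(-1, Add(F, F))) = Add(2, Mul(-1, Mul(2, F))) = Add(2, Mul(-2, F)))
p = -9240
d = Rational(-1, 9240) (d = Pow(-9240, -1) = Rational(-1, 9240) ≈ -0.00010823)
G = -2296 (G = Add(Add(-1503, Add(2, Mul(-2, -10))), -815) = Add(Add(-1503, Add(2, 20)), -815) = Add(Add(-1503, 22), -815) = Add(-1481, -815) = -2296)
Z = Rational(-1, 9240) ≈ -0.00010823
Add(Mul(G, Pow(-4448, -1)), Mul(3601, Pow(Z, -1))) = Add(Mul(-2296, Pow(-4448, -1)), Mul(3601, Pow(Rational(-1, 9240), -1))) = Add(Mul(-2296, Rational(-1, 4448)), Mul(3601, -9240)) = Add(Rational(287, 556), -33273240) = Rational(-18499921153, 556)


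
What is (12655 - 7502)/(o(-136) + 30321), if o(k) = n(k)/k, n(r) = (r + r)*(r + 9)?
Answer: 5153/30067 ≈ 0.17138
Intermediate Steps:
n(r) = 2*r*(9 + r) (n(r) = (2*r)*(9 + r) = 2*r*(9 + r))
o(k) = 18 + 2*k (o(k) = (2*k*(9 + k))/k = 18 + 2*k)
(12655 - 7502)/(o(-136) + 30321) = (12655 - 7502)/((18 + 2*(-136)) + 30321) = 5153/((18 - 272) + 30321) = 5153/(-254 + 30321) = 5153/30067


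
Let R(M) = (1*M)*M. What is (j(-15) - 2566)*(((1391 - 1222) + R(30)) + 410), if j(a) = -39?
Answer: -3852795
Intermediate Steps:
R(M) = M**2 (R(M) = M*M = M**2)
(j(-15) - 2566)*(((1391 - 1222) + R(30)) + 410) = (-39 - 2566)*(((1391 - 1222) + 30**2) + 410) = -2605*((169 + 900) + 410) = -2605*(1069 + 410) = -2605*1479 = -3852795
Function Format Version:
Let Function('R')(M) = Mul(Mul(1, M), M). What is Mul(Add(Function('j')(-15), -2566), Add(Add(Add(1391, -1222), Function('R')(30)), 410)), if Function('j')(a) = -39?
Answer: -3852795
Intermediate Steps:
Function('R')(M) = Pow(M, 2) (Function('R')(M) = Mul(M, M) = Pow(M, 2))
Mul(Add(Function('j')(-15), -2566), Add(Add(Add(1391, -1222), Function('R')(30)), 410)) = Mul(Add(-39, -2566), Add(Add(Add(1391, -1222), Pow(30, 2)), 410)) = Mul(-2605, Add(Add(169, 900), 410)) = Mul(-2605, Add(1069, 410)) = Mul(-2605, 1479) = -3852795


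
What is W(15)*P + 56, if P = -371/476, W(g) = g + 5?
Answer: 687/17 ≈ 40.412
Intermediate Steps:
W(g) = 5 + g
P = -53/68 (P = -371*1/476 = -53/68 ≈ -0.77941)
W(15)*P + 56 = (5 + 15)*(-53/68) + 56 = 20*(-53/68) + 56 = -265/17 + 56 = 687/17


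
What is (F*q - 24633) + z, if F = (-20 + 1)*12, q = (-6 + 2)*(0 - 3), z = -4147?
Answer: -31516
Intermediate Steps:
q = 12 (q = -4*(-3) = 12)
F = -228 (F = -19*12 = -228)
(F*q - 24633) + z = (-228*12 - 24633) - 4147 = (-2736 - 24633) - 4147 = -27369 - 4147 = -31516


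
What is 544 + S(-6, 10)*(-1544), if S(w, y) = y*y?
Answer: -153856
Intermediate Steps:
S(w, y) = y**2
544 + S(-6, 10)*(-1544) = 544 + 10**2*(-1544) = 544 + 100*(-1544) = 544 - 154400 = -153856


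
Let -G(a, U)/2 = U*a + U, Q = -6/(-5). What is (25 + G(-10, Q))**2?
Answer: 54289/25 ≈ 2171.6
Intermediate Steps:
Q = 6/5 (Q = -6*(-1/5) = 6/5 ≈ 1.2000)
G(a, U) = -2*U - 2*U*a (G(a, U) = -2*(U*a + U) = -2*(U + U*a) = -2*U - 2*U*a)
(25 + G(-10, Q))**2 = (25 - 2*6/5*(1 - 10))**2 = (25 - 2*6/5*(-9))**2 = (25 + 108/5)**2 = (233/5)**2 = 54289/25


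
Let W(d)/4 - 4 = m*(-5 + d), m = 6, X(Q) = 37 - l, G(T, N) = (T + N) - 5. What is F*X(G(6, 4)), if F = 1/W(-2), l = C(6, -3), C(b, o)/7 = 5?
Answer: -1/76 ≈ -0.013158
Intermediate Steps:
C(b, o) = 35 (C(b, o) = 7*5 = 35)
G(T, N) = -5 + N + T (G(T, N) = (N + T) - 5 = -5 + N + T)
l = 35
X(Q) = 2 (X(Q) = 37 - 1*35 = 37 - 35 = 2)
W(d) = -104 + 24*d (W(d) = 16 + 4*(6*(-5 + d)) = 16 + 4*(-30 + 6*d) = 16 + (-120 + 24*d) = -104 + 24*d)
F = -1/152 (F = 1/(-104 + 24*(-2)) = 1/(-104 - 48) = 1/(-152) = -1/152 ≈ -0.0065789)
F*X(G(6, 4)) = -1/152*2 = -1/76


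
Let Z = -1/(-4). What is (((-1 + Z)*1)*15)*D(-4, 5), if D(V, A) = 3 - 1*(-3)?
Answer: -135/2 ≈ -67.500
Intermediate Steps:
Z = ¼ (Z = -1*(-¼) = ¼ ≈ 0.25000)
D(V, A) = 6 (D(V, A) = 3 + 3 = 6)
(((-1 + Z)*1)*15)*D(-4, 5) = (((-1 + ¼)*1)*15)*6 = (-¾*1*15)*6 = -¾*15*6 = -45/4*6 = -135/2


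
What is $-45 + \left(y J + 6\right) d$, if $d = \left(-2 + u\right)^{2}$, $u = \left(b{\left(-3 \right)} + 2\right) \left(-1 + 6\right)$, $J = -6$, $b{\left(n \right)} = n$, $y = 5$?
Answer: $-1221$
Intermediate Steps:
$u = -5$ ($u = \left(-3 + 2\right) \left(-1 + 6\right) = \left(-1\right) 5 = -5$)
$d = 49$ ($d = \left(-2 - 5\right)^{2} = \left(-7\right)^{2} = 49$)
$-45 + \left(y J + 6\right) d = -45 + \left(5 \left(-6\right) + 6\right) 49 = -45 + \left(-30 + 6\right) 49 = -45 - 1176 = -1221$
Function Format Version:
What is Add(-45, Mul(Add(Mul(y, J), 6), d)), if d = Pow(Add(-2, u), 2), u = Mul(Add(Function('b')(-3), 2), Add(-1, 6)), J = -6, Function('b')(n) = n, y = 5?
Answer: -1221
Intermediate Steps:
u = -5 (u = Mul(Add(-3, 2), Add(-1, 6)) = Mul(-1, 5) = -5)
d = 49 (d = Pow(Add(-2, -5), 2) = Pow(-7, 2) = 49)
Add(-45, Mul(Add(Mul(y, J), 6), d)) = Add(-45, Mul(Add(Mul(5, -6), 6), 49)) = Add(-45, Mul(Add(-30, 6), 49)) = Add(-45, Mul(-24, 49)) = Add(-45, -1176) = -1221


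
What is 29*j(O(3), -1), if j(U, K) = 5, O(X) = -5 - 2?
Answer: 145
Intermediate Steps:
O(X) = -7
29*j(O(3), -1) = 29*5 = 145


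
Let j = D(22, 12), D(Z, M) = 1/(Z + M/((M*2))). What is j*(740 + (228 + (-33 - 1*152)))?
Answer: 174/5 ≈ 34.800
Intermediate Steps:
D(Z, M) = 1/(½ + Z) (D(Z, M) = 1/(Z + M/((2*M))) = 1/(Z + M*(1/(2*M))) = 1/(Z + ½) = 1/(½ + Z))
j = 2/45 (j = 2/(1 + 2*22) = 2/(1 + 44) = 2/45 ≈ 0.044444)
j*(740 + (228 + (-33 - 1*152))) = 2*(740 + (228 + (-33 - 1*152)))/45 = 2*(740 + (228 + (-33 - 152)))/45 = 2*(740 + (228 - 185))/45 = 2*(740 + 43)/45 = (2/45)*783 = 174/5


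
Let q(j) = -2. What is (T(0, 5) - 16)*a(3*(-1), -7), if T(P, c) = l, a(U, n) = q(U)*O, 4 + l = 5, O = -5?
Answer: -150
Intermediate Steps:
l = 1 (l = -4 + 5 = 1)
a(U, n) = 10 (a(U, n) = -2*(-5) = 10)
T(P, c) = 1
(T(0, 5) - 16)*a(3*(-1), -7) = (1 - 16)*10 = -15*10 = -150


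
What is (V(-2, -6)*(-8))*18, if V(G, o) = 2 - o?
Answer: -1152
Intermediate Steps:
(V(-2, -6)*(-8))*18 = ((2 - 1*(-6))*(-8))*18 = ((2 + 6)*(-8))*18 = (8*(-8))*18 = -64*18 = -1152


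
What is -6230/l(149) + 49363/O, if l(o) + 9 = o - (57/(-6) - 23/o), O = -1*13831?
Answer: -3982749493/88117301 ≈ -45.198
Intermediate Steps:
O = -13831
l(o) = ½ + o + 23/o (l(o) = -9 + (o - (57/(-6) - 23/o)) = -9 + (o - (57*(-⅙) - 23/o)) = -9 + (o - (-19/2 - 23/o)) = -9 + (o + (19/2 + 23/o)) = -9 + (19/2 + o + 23/o) = ½ + o + 23/o)
-6230/l(149) + 49363/O = -6230/(½ + 149 + 23/149) + 49363/(-13831) = -6230/(½ + 149 + 23*(1/149)) + 49363*(-1/13831) = -6230/(½ + 149 + 23/149) - 49363/13831 = -6230/44597/298 - 49363/13831 = -6230*298/44597 - 49363/13831 = -265220/6371 - 49363/13831 = -3982749493/88117301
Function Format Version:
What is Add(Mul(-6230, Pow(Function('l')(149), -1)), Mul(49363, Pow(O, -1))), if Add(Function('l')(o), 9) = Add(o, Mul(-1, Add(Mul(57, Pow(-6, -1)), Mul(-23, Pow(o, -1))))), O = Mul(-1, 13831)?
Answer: Rational(-3982749493, 88117301) ≈ -45.198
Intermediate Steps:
O = -13831
Function('l')(o) = Add(Rational(1, 2), o, Mul(23, Pow(o, -1))) (Function('l')(o) = Add(-9, Add(o, Mul(-1, Add(Mul(57, Pow(-6, -1)), Mul(-23, Pow(o, -1)))))) = Add(-9, Add(o, Mul(-1, Add(Mul(57, Rational(-1, 6)), Mul(-23, Pow(o, -1)))))) = Add(-9, Add(o, Mul(-1, Add(Rational(-19, 2), Mul(-23, Pow(o, -1)))))) = Add(-9, Add(o, Add(Rational(19, 2), Mul(23, Pow(o, -1))))) = Add(-9, Add(Rational(19, 2), o, Mul(23, Pow(o, -1)))) = Add(Rational(1, 2), o, Mul(23, Pow(o, -1))))
Add(Mul(-6230, Pow(Function('l')(149), -1)), Mul(49363, Pow(O, -1))) = Add(Mul(-6230, Pow(Add(Rational(1, 2), 149, Mul(23, Pow(149, -1))), -1)), Mul(49363, Pow(-13831, -1))) = Add(Mul(-6230, Pow(Add(Rational(1, 2), 149, Mul(23, Rational(1, 149))), -1)), Mul(49363, Rational(-1, 13831))) = Add(Mul(-6230, Pow(Add(Rational(1, 2), 149, Rational(23, 149)), -1)), Rational(-49363, 13831)) = Add(Mul(-6230, Pow(Rational(44597, 298), -1)), Rational(-49363, 13831)) = Add(Mul(-6230, Rational(298, 44597)), Rational(-49363, 13831)) = Add(Rational(-265220, 6371), Rational(-49363, 13831)) = Rational(-3982749493, 88117301)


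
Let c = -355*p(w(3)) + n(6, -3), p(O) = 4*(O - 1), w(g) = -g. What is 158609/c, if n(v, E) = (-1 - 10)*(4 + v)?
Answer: 158609/5570 ≈ 28.476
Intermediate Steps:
n(v, E) = -44 - 11*v (n(v, E) = -11*(4 + v) = -44 - 11*v)
p(O) = -4 + 4*O (p(O) = 4*(-1 + O) = -4 + 4*O)
c = 5570 (c = -355*(-4 + 4*(-1*3)) + (-44 - 11*6) = -355*(-4 + 4*(-3)) + (-44 - 66) = -355*(-4 - 12) - 110 = -355*(-16) - 110 = 5680 - 110 = 5570)
158609/c = 158609/5570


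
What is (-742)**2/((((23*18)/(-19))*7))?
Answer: -747194/207 ≈ -3609.6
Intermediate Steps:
(-742)**2/((((23*18)/(-19))*7)) = 550564/(((414*(-1/19))*7)) = 550564/((-414/19*7)) = 550564/(-2898/19) = 550564*(-19/2898) = -747194/207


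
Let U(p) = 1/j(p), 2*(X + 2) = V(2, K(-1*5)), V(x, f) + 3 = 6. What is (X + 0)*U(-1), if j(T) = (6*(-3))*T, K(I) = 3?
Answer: -1/36 ≈ -0.027778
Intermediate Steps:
j(T) = -18*T
V(x, f) = 3 (V(x, f) = -3 + 6 = 3)
X = -½ (X = -2 + (½)*3 = -2 + 3/2 = -½ ≈ -0.50000)
U(p) = -1/(18*p) (U(p) = 1/(-18*p) = -1/(18*p))
(X + 0)*U(-1) = (-½ + 0)*(-1/18/(-1)) = -(-1)*(-1)/36 = -½*1/18 = -1/36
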